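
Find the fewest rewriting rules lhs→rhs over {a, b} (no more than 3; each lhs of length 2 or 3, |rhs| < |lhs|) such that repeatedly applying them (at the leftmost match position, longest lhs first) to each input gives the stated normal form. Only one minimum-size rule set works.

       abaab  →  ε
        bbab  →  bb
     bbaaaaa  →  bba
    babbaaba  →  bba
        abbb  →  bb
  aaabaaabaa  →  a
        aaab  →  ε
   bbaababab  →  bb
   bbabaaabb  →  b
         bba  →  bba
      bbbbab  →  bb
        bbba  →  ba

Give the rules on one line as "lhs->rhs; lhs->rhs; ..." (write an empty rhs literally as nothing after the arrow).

aa->a; ab->; bbb->b

  | abaab => aab => ab => ε
  | bbab => bb
  | bbaaaaa => bbaaaa => bbaaa => bbaa => bba
  | babbaaba => bbaaba => bbaba => bba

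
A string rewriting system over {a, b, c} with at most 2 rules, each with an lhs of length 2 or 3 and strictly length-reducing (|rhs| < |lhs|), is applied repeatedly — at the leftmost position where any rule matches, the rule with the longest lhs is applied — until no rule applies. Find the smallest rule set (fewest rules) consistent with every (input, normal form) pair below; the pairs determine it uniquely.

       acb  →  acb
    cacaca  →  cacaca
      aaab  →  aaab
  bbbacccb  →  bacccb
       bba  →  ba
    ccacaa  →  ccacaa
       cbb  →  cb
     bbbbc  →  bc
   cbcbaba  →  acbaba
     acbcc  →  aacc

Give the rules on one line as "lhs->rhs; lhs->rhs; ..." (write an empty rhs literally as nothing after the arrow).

  | acb
  | cacaca
  | aaab
  | bbbacccb => bbacccb => bacccb

bb->b; cbc->ac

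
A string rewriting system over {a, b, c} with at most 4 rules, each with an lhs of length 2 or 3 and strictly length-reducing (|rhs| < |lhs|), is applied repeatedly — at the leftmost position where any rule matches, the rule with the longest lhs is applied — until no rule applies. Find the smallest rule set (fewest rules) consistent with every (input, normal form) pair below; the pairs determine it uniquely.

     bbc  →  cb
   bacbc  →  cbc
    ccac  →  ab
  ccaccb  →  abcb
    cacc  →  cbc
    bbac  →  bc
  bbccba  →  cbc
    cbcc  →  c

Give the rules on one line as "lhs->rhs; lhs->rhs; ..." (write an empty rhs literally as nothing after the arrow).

  | bbc => cb
  | bacbc => cbc
  | ccac => aac => ab
  | ccaccb => aaccb => abcb

ac->b; ba->; bbc->cb; cc->a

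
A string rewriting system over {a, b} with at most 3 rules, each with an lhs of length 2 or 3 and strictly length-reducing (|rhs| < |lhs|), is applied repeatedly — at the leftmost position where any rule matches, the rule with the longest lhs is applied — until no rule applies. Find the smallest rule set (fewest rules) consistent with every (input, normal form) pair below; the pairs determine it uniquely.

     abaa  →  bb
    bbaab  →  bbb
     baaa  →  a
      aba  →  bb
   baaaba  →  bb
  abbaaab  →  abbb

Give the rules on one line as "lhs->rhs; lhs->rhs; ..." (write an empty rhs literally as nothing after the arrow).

  | abaa => bba => bb
  | bbaab => bbab => bbb
  | baaa => a
  | aba => bb

aba->bb; baa->; bba->bb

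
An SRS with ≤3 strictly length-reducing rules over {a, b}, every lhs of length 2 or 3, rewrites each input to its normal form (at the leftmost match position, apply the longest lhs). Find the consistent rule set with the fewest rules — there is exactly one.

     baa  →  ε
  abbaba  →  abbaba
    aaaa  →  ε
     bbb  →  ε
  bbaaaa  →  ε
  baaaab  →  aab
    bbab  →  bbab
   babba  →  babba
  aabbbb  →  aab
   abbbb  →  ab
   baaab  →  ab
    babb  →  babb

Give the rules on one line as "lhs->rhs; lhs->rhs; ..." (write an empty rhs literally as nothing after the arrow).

  | baa => ε
  | abbaba
  | aaaa => baa => ε
  | bbb => ε

aaa->ba; baa->; bbb->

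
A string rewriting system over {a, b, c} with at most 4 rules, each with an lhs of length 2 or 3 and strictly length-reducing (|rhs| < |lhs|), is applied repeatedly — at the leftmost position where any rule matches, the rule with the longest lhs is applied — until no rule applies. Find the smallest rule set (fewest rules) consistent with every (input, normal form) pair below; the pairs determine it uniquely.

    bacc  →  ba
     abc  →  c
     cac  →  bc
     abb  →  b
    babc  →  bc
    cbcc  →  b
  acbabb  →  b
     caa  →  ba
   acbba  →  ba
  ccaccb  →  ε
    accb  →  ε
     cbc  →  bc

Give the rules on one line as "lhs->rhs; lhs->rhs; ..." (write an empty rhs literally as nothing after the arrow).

  | bacc => ba
  | abc => c
  | cac => bc
  | abb => b

ab->; ca->b; cb->b; cc->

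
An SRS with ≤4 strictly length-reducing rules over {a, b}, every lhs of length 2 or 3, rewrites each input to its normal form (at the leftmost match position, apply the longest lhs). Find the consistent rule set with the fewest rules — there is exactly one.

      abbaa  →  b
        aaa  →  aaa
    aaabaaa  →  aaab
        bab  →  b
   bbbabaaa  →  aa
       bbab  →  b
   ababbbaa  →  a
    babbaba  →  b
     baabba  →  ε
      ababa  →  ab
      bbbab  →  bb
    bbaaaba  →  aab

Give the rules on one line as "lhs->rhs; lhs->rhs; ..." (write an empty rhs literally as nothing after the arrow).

abb->b; ba->b; bab->b; bba->

  | abbaa => baa => ba => b
  | aaa
  | aaabaaa => aaabaa => aaaba => aaab
  | bab => b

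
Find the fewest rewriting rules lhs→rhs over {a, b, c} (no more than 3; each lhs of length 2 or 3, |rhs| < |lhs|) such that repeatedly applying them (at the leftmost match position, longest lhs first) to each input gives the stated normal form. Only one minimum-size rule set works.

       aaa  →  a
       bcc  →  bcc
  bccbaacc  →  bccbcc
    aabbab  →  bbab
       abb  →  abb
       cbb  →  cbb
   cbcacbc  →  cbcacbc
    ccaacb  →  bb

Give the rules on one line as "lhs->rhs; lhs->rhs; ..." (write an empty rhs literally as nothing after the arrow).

aa->; ccc->b

  | aaa => a
  | bcc
  | bccbaacc => bccbcc
  | aabbab => bbab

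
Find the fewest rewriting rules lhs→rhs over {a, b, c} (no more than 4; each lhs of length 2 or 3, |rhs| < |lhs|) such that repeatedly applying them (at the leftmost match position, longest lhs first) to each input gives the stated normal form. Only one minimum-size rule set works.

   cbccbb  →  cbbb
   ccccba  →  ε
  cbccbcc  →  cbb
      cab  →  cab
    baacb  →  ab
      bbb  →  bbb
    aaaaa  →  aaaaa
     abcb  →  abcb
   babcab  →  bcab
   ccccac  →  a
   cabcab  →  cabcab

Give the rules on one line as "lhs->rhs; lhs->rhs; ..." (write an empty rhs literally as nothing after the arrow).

  | cbccbb => cbbb
  | ccccba => ccba => ba => ε
  | cbccbcc => cbbcc => cbb
  | cab

ac->a; ba->; cc->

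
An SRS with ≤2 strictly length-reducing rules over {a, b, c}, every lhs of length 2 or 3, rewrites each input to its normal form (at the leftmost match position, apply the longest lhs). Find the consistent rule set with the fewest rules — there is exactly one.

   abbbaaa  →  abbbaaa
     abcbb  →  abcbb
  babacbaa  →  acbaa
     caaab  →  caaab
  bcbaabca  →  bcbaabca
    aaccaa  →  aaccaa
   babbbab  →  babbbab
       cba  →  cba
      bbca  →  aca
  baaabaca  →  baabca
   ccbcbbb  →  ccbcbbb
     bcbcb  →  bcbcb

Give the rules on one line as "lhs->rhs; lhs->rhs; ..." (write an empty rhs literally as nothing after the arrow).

aba->b; bbc->ac

  | abbbaaa
  | abcbb
  | babacbaa => bbcbaa => acbaa
  | caaab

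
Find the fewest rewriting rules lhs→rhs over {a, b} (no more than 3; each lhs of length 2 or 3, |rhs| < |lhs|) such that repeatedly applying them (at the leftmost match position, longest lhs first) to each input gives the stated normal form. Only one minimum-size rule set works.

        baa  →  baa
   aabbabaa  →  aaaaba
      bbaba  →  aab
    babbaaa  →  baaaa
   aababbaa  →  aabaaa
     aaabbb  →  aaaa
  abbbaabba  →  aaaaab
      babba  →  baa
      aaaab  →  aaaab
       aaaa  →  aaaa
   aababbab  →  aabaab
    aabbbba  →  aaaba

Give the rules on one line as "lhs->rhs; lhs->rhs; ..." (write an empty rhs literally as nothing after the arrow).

  | baa
  | aabbabaa => aaabbaa => aaaaba
  | bbaba => abba => aab
  | babbaaa => babaaa => baaaa

bab->ba; bba->ab; bbb->a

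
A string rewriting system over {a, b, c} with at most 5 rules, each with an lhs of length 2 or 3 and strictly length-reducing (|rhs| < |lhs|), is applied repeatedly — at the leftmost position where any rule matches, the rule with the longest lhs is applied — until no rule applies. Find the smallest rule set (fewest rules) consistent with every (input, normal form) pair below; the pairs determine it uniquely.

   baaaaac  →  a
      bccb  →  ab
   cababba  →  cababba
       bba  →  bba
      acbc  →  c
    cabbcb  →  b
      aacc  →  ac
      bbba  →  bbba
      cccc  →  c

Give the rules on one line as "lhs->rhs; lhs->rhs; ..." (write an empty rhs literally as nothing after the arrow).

aa->c; bc->c; cac->; cc->a

  | baaaaac => bcaaac => caaac => ccac => aac => cc => a
  | bccb => ccb => ab
  | cababba
  | bba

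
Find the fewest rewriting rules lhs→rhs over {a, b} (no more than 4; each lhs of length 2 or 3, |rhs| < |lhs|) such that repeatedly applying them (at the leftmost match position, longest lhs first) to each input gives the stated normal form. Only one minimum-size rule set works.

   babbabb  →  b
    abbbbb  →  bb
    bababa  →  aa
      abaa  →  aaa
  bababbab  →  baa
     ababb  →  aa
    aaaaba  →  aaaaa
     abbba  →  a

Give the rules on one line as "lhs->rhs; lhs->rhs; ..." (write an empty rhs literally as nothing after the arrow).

  | babbabb => babb => b
  | abbbbb => babbb => bb
  | bababa => aba => aa
  | abaa => aaa

ab->a; abb->ba; bab->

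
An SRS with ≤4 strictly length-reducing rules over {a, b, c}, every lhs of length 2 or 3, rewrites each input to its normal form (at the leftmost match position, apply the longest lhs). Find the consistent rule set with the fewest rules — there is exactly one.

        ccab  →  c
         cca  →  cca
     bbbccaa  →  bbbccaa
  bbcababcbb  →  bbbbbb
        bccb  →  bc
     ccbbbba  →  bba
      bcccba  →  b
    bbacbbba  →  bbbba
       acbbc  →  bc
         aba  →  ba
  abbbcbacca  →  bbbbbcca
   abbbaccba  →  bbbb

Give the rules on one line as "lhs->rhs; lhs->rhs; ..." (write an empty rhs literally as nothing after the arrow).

  | ccab => ccb => c
  | cca
  | bbbccaa
  | bbcababcbb => bbcbabcbb => bbbbbcbb => bbbbbb

ab->b; cb->; cba->bb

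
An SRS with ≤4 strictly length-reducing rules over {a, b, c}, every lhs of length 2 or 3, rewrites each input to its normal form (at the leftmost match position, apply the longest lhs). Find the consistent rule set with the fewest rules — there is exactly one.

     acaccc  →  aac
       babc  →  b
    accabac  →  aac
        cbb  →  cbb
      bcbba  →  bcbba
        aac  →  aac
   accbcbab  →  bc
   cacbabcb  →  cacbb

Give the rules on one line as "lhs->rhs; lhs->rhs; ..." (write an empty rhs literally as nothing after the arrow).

  | acaccc => aaccc => aac
  | babc => bcc => b
  | accabac => aabac => acac => aac
  | cbb

ab->c; aca->aa; cc->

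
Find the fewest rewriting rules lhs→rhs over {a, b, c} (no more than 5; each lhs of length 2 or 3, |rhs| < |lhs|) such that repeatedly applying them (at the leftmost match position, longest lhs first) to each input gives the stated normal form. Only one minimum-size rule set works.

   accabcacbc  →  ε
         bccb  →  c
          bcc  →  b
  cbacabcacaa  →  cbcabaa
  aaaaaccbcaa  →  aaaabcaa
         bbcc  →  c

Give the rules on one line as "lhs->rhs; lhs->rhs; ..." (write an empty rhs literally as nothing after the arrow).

  | accabcacbc => abcacbc => abccbc => abbc => acc => ε
  | bccb => bb => c
  | bcc => b
  | cbacabcacaa => cbcabcacaa => cbcabccaa => cbcabaa

ac->c; acc->; bb->c; cc->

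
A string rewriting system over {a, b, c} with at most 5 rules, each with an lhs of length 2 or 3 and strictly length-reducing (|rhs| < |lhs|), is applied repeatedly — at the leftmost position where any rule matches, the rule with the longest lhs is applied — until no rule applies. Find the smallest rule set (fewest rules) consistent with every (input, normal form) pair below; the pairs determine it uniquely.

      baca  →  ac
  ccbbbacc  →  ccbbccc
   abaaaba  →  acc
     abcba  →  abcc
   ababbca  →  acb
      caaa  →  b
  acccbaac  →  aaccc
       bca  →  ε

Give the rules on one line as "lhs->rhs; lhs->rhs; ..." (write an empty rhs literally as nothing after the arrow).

  | baca => cca => ac
  | ccbbbacc => ccbbccc
  | abaaaba => acaaba => ababa => acba => acc
  | abcba => abcc

ba->c; bca->; ca->b; cca->ac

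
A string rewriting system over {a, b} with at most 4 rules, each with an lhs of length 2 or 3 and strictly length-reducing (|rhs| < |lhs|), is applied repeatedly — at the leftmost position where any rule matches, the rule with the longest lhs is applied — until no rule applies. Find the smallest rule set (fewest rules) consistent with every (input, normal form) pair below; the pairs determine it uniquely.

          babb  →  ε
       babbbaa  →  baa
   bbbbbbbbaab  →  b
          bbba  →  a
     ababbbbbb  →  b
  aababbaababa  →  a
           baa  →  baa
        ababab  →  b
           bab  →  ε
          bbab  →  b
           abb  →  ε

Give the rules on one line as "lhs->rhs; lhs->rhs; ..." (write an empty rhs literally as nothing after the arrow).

ab->b; bb->; bbb->

  | babb => bbb => ε
  | babbbaa => bbbbaa => baa
  | bbbbbbbbaab => bbbbbaab => bbaab => aab => ab => b
  | bbba => a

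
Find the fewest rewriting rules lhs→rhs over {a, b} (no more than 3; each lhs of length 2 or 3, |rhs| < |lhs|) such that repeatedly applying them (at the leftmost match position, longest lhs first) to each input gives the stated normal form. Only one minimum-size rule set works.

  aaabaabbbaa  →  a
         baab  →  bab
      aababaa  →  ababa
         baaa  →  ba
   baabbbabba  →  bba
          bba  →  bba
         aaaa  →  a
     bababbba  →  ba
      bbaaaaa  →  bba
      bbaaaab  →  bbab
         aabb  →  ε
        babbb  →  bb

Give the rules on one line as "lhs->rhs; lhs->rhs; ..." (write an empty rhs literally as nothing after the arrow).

aa->a; abb->

  | aaabaabbbaa => aabaabbbaa => abaabbbaa => ababbbaa => abbaa => aa => a
  | baab => bab
  | aababaa => ababaa => ababa
  | baaa => baa => ba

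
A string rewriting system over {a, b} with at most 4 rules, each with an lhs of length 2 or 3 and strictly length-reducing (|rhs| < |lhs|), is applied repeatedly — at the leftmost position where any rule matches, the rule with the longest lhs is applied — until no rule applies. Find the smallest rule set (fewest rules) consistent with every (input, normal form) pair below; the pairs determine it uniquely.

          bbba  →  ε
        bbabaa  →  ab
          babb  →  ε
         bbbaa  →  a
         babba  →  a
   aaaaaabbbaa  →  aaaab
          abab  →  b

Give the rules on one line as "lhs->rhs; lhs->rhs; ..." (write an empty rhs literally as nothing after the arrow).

  | bbba => ba => ε
  | bbabaa => abaa => aba => ab
  | babb => bb => ε
  | bbbaa => baa => a

aba->ab; abb->b; ba->; bb->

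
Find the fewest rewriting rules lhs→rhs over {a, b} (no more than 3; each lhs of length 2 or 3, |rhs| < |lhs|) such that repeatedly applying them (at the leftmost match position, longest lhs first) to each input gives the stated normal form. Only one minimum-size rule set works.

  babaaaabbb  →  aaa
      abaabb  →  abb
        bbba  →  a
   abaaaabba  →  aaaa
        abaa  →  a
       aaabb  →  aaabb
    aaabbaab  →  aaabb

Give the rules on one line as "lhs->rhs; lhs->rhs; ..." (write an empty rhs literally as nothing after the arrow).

ba->a; baa->; bbb->

  | babaaaabbb => abaaaabbb => aaabbb => aaa
  | abaabb => abb
  | bbba => a
  | abaaaabba => aaabba => aaaba => aaaa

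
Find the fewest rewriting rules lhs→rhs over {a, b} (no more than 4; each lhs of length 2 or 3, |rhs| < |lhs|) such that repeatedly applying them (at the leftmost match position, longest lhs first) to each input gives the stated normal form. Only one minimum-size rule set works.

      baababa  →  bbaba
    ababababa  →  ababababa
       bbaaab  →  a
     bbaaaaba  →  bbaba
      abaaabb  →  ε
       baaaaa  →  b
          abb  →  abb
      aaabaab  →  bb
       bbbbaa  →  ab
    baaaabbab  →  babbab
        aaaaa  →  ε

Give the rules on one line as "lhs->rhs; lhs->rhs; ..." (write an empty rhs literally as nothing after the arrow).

  | baababa => bbaba
  | ababababa
  | bbaaab => bbb => a
  | bbaaaaba => bbaba

aa->; aaa->; bbb->a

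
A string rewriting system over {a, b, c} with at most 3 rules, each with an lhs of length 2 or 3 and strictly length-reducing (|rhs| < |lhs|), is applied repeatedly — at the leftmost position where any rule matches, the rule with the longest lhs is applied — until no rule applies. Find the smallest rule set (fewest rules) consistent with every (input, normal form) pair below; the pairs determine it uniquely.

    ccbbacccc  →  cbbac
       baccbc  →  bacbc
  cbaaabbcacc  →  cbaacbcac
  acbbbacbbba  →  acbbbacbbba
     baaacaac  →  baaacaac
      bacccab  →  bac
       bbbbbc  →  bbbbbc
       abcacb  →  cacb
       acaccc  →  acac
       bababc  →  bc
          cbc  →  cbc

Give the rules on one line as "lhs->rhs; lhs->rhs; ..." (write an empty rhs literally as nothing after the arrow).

ab->c; cc->c

  | ccbbacccc => cbbacccc => cbbaccc => cbbacc => cbbac
  | baccbc => bacbc
  | cbaaabbcacc => cbaacbcacc => cbaacbcac
  | acbbbacbbba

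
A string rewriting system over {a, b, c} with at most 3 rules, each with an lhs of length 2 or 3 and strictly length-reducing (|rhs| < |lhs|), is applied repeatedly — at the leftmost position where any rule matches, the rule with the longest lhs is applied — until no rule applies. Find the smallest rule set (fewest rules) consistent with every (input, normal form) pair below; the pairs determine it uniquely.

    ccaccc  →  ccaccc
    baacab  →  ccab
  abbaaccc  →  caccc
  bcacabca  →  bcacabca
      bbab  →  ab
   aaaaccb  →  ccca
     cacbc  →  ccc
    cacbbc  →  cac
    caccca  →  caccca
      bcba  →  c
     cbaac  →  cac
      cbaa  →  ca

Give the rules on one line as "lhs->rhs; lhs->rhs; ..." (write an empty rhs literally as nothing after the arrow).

  | ccaccc
  | baacab => aacab => ccab
  | abbaaccc => abaaccc => aaaccc => caccc
  | bcacabca

aa->c; ba->a; cb->a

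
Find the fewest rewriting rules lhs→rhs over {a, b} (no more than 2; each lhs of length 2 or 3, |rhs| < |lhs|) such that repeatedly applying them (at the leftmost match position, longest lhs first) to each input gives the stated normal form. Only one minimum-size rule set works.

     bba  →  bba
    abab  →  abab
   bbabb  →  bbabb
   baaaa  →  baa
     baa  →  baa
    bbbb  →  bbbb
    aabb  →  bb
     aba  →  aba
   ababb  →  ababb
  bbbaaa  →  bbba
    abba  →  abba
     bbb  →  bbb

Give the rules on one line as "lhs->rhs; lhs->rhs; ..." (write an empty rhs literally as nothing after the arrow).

  | bba
  | abab
  | bbabb
  | baaaa => baa

aaa->a; aab->b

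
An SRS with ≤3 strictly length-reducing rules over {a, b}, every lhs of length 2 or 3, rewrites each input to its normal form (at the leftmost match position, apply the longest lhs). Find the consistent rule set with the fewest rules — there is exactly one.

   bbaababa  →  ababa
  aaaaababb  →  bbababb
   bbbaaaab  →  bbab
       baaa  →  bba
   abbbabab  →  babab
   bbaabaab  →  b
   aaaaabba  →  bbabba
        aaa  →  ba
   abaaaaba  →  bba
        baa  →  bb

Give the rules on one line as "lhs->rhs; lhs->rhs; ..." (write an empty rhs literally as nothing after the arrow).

aa->b; bbb->a

  | bbaababa => bbbbaba => ababa
  | aaaaababb => baaababb => bbababb
  | bbbaaaab => aaaaab => baaab => bbab
  | baaa => bba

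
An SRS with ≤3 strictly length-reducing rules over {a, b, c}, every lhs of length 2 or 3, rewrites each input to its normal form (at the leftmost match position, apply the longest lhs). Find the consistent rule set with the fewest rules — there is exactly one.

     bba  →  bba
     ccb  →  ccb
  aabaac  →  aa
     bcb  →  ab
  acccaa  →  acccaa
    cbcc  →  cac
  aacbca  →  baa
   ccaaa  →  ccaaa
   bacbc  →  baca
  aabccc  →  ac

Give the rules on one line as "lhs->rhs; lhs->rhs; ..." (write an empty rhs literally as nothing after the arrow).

  | bba
  | ccb
  | aabaac => aaaac => aab => aa
  | bcb => ab

aab->aa; aac->b; bc->a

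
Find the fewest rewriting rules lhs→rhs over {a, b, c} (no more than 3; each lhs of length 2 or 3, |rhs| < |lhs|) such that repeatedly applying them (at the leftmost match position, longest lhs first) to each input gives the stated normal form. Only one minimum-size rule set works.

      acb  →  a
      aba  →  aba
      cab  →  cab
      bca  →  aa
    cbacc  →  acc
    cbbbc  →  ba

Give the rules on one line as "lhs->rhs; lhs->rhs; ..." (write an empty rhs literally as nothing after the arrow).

bc->a; cb->

  | acb => a
  | aba
  | cab
  | bca => aa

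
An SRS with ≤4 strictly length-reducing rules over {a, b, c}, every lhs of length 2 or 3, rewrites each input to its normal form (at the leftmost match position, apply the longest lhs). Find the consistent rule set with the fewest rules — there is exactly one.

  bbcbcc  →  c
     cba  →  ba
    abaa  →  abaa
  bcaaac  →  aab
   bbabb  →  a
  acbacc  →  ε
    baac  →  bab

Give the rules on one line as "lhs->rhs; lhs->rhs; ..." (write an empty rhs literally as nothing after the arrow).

ac->b; bb->; bc->; cb->b

  | bbcbcc => cbcc => bcc => c
  | cba => ba
  | abaa
  | bcaaac => aaac => aab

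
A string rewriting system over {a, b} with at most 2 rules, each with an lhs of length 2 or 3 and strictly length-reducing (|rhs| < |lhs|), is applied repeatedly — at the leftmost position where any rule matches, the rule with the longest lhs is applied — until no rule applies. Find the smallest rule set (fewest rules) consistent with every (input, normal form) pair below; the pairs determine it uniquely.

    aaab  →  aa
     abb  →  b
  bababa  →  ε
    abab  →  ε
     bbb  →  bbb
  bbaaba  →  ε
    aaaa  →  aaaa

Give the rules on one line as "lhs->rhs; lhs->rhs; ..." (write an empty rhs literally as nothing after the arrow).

ab->; ba->

  | aaab => aa
  | abb => b
  | bababa => baba => ba => ε
  | abab => ab => ε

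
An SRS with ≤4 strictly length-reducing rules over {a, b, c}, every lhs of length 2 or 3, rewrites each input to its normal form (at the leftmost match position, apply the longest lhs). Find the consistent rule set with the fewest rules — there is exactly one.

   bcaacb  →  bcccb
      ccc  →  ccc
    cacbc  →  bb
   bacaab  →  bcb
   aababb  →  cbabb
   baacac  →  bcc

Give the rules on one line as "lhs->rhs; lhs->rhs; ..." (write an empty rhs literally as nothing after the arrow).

aa->c; ac->; cbc->bb

  | bcaacb => bcccb
  | ccc
  | cacbc => cbc => bb
  | bacaab => baab => bcb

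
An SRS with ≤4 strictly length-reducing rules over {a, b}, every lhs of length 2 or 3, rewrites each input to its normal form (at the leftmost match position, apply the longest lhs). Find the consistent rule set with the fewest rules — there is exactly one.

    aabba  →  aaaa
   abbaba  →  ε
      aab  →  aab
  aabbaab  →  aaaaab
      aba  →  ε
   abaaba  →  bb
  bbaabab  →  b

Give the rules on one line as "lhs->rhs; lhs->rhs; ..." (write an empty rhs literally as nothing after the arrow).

aba->ba; ba->; baa->bb; bba->aa

  | aabba => aaaa
  | abbaba => aaaba => aaba => aba => ba => ε
  | aab
  | aabbaab => aaaaab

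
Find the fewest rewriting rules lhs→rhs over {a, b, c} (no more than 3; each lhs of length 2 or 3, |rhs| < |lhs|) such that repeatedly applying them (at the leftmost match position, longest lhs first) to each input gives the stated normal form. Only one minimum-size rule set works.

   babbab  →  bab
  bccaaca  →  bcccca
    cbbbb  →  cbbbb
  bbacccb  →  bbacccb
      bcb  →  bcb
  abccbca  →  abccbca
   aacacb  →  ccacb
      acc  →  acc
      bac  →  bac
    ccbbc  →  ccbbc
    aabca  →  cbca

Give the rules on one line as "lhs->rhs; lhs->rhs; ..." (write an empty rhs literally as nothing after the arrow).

  | babbab => bab
  | bccaaca => bcccca
  | cbbbb
  | bbacccb

aa->c; abb->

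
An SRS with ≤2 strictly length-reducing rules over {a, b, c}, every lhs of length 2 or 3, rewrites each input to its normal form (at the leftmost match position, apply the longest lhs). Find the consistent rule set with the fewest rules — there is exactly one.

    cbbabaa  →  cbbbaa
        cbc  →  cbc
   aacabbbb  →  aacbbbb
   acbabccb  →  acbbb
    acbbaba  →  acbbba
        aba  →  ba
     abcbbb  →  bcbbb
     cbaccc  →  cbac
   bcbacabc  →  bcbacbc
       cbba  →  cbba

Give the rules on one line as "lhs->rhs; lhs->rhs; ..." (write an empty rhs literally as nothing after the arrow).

  | cbbabaa => cbbbaa
  | cbc
  | aacabbbb => aacbbbb
  | acbabccb => acbbccb => acbbb

ab->b; cc->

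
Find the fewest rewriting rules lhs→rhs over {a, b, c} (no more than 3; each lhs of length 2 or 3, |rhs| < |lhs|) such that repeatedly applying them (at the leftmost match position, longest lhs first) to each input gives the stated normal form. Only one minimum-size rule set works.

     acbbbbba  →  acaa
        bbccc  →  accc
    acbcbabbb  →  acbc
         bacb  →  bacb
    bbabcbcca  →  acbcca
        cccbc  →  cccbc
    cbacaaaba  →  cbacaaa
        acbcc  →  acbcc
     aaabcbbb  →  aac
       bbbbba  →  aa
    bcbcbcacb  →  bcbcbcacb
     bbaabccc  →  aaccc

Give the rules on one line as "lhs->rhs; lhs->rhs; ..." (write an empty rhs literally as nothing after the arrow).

  | acbbbbba => acabbba => acbba => acaa
  | bbccc => accc
  | acbcbabbb => acbcbbb => acbcab => acbc
  | bacb

ab->; bb->a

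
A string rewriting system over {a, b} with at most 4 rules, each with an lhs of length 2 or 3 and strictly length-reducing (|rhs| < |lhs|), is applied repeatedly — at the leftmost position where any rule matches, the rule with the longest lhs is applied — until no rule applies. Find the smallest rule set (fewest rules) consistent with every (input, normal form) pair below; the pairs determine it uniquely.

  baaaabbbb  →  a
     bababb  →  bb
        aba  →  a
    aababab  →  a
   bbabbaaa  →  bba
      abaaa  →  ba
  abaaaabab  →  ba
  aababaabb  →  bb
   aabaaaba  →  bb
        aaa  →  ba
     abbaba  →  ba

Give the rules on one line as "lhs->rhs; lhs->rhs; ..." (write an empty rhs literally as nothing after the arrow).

  | baaaabbbb => bbaabbbb => bbabbb => bbbb => aab => a
  | bababb => babb => bb
  | aba => a
  | aababab => aabab => aab => a

aa->b; aab->a; ab->; bbb->aa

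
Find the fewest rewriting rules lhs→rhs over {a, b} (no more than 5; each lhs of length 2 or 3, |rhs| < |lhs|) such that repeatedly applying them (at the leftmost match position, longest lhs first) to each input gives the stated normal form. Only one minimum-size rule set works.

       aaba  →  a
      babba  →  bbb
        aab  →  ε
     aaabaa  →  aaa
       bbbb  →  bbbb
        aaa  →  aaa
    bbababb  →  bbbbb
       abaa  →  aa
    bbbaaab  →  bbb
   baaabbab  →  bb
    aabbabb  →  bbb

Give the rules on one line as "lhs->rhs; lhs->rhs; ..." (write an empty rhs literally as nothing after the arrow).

aab->; ab->; ba->b; baa->

  | aaba => a
  | babba => bbba => bbb
  | aab => ε
  | aaabaa => aaa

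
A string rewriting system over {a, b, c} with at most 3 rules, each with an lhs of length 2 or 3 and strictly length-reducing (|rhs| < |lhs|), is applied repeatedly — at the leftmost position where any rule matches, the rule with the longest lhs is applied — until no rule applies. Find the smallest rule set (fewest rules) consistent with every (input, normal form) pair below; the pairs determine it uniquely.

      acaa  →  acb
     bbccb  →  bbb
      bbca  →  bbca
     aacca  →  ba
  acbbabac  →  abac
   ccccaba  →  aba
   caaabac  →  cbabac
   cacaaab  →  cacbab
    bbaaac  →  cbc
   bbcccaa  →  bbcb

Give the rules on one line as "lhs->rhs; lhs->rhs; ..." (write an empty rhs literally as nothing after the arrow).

aa->b; bba->c; cc->

  | acaa => acb
  | bbccb => bbb
  | bbca
  | aacca => bcca => ba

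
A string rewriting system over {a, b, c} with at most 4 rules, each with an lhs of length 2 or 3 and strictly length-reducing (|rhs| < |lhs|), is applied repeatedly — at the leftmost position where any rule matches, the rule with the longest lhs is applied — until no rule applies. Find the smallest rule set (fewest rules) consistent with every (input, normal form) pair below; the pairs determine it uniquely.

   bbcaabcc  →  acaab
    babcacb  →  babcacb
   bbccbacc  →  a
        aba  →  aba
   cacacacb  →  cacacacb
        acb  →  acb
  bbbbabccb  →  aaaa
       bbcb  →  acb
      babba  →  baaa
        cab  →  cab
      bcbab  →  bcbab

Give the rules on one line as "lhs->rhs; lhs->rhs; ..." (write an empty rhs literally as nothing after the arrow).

  | bbcaabcc => acaabcc => acaab
  | babcacb
  | bbccbacc => accbacc => abacc => acc => a
  | aba

bac->c; bb->a; cc->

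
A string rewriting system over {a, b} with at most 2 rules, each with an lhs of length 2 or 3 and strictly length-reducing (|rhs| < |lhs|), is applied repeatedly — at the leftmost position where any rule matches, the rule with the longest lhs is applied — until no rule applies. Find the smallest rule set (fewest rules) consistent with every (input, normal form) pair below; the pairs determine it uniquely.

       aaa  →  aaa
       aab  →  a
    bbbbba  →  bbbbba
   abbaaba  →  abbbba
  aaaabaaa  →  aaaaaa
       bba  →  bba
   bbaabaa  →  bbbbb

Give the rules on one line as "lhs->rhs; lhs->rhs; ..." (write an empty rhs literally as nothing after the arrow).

  | aaa
  | aab => a
  | bbbbba
  | abbaaba => abbbba

aab->a; baa->bb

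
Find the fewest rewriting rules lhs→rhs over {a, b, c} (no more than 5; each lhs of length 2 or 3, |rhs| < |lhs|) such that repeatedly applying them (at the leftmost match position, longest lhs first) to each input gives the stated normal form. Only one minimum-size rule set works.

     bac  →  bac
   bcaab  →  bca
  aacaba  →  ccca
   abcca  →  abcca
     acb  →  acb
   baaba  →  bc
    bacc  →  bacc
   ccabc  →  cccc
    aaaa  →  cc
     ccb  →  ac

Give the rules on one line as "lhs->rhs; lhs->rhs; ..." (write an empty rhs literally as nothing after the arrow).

  | bac
  | bcaab => bca
  | aacaba => ccaba => ccca
  | abcca

aa->c; aab->a; cab->cc; ccb->ac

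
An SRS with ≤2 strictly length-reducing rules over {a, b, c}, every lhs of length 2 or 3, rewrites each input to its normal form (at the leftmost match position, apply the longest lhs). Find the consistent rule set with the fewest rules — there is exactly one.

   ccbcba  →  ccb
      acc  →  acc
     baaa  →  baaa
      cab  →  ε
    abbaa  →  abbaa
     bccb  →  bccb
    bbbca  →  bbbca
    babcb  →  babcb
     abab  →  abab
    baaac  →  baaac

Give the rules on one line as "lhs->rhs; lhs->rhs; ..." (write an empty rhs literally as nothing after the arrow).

cab->; cba->

  | ccbcba => ccb
  | acc
  | baaa
  | cab => ε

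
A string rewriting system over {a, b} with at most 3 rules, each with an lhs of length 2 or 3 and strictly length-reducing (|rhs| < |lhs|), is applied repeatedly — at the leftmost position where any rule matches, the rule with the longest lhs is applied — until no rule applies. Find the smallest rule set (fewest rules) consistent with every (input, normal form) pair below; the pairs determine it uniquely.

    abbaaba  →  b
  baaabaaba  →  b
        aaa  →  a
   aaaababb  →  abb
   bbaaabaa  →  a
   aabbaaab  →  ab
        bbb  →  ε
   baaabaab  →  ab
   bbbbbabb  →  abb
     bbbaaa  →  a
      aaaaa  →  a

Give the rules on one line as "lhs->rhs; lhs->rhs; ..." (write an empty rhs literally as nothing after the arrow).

aa->b; ba->a; bbb->

  | abbaaba => abaaba => aaaba => baba => aba => aa => b
  | baaabaaba => aaabaaba => babaaba => abaaba => aaaba => baba => aba => aa => b
  | aaa => ba => a
  | aaaababb => baababb => aababb => bbabb => babb => abb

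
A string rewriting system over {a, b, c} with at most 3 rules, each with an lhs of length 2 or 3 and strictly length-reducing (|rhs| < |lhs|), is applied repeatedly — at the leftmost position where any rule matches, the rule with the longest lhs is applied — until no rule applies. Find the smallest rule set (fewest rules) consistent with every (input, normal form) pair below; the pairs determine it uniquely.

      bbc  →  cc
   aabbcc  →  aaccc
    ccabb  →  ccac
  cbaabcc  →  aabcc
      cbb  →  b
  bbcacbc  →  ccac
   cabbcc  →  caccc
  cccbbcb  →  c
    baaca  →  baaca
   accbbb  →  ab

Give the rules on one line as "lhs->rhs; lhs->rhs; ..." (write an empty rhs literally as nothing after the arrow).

  | bbc => cc
  | aabbcc => aaccc
  | ccabb => ccac
  | cbaabcc => aabcc

bb->c; cb->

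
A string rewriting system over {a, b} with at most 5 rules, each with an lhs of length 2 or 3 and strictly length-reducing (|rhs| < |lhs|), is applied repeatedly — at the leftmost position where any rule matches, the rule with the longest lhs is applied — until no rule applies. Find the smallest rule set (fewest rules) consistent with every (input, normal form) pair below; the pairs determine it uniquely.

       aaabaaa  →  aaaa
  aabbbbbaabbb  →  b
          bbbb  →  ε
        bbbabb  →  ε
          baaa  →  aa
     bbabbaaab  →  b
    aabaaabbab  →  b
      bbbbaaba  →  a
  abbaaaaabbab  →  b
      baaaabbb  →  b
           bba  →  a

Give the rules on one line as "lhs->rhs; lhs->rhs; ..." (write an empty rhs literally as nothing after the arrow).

ab->b; aba->; ba->; bb->

  | aaabaaa => aaaa
  | aabbbbbaabbb => abbbbbaabbb => bbbbbaabbb => bbbaabbb => baabbb => abbb => bbb => b
  | bbbb => bb => ε
  | bbbabb => babb => bb => ε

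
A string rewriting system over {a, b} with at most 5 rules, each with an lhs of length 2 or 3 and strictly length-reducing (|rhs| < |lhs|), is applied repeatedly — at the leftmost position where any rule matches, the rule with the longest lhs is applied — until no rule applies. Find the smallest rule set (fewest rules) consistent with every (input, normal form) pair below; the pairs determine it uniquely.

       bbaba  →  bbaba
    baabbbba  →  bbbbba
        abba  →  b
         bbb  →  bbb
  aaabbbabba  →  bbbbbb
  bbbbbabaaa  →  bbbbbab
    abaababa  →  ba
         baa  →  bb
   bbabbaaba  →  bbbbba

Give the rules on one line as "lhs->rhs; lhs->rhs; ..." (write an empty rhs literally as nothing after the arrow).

  | bbaba
  | baabbbba => bbbbba
  | abba => aa => b
  | bbb

aa->b; aaa->bb; aab->b; abb->a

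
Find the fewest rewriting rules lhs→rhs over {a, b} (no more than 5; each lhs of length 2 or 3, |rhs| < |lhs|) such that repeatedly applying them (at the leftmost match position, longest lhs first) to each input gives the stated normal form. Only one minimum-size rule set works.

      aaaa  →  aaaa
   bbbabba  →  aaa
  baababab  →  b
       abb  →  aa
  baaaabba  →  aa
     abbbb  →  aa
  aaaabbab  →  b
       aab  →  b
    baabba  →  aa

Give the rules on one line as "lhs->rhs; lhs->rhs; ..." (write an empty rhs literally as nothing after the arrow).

  | aaaa
  | bbbabba => babba => abba => aaa
  | baababab => aababab => babab => abab => aab => b
  | abb => aa

aab->b; ba->a; bb->a; bbb->b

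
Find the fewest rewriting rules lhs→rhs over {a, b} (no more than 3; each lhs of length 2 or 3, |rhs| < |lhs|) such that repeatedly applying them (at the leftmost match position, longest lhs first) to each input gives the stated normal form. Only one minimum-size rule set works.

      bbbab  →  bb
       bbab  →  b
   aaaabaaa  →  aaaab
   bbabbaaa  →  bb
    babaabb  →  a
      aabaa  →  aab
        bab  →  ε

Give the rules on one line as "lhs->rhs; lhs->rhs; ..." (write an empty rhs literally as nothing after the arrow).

abb->; ba->b; bab->

  | bbbab => bb
  | bbab => b
  | aaaabaaa => aaaabaa => aaaaba => aaaab
  | bbabbaaa => bbaaa => bbaa => bba => bb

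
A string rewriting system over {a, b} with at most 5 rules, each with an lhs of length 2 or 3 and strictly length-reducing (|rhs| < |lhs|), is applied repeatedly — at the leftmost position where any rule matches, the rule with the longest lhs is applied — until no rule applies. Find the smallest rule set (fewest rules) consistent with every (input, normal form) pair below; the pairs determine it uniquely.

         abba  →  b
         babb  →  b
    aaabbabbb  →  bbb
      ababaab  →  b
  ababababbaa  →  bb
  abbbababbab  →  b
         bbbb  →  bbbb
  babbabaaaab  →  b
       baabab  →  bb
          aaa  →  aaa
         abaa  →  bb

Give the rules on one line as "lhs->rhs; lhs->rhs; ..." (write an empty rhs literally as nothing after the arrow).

  | abba => bba => b
  | babb => b
  | aaabbabbb => aabbabbb => abbabbb => bbabbb => bbb
  | ababaab => babaab => aab => ab => b

ab->b; ba->; baa->bb; bab->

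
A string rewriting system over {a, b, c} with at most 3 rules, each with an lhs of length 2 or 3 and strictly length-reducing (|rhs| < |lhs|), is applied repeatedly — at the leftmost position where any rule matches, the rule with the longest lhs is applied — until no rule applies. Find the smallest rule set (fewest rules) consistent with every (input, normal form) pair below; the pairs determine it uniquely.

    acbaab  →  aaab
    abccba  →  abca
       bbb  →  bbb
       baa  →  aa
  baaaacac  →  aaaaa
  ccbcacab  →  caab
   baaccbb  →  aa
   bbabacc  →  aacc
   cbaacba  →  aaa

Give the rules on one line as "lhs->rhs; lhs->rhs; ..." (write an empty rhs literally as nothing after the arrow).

ba->a; cac->a; cb->

  | acbaab => aaab
  | abccba => abca
  | bbb
  | baa => aa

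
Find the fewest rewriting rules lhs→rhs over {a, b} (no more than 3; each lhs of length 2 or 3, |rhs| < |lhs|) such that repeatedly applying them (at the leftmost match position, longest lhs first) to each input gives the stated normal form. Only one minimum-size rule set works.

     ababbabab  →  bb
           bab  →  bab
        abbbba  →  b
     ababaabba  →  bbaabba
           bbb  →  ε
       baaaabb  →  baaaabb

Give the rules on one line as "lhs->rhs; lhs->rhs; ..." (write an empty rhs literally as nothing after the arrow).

  | ababbabab => bbbabab => abab => bb
  | bab
  | abbbba => aba => b
  | ababaabba => bbaabba

aba->b; bbb->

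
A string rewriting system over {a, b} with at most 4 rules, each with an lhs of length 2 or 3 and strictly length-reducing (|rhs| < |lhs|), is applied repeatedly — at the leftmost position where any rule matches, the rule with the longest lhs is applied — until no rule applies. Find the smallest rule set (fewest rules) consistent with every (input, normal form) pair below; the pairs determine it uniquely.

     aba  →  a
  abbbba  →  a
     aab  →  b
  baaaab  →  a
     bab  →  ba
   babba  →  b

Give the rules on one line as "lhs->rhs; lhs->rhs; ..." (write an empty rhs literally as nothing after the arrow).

aa->; ab->; bab->ba; bb->a

  | aba => a
  | abbbba => bbba => aba => a
  | aab => b
  | baaaab => baab => bb => a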